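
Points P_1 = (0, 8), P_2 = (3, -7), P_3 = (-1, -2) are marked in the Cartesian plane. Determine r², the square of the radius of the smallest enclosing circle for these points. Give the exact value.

58.5

Side lengths²: P_1P_2² = 234, P_1P_3² = 101, P_2P_3² = 41.
Since P_1P_2² = 234 ≥ 101 + 41 = 142, the angle opposite P_1P_2 is not acute, so the smallest enclosing circle has P_1P_2 as diameter.
Centre = midpoint of P_1P_2 = (1.5, 0.5), r² = 234/4 = 58.5.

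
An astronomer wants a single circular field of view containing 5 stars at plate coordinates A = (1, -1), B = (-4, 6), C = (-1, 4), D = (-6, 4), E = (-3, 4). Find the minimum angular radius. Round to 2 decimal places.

The minimum enclosing circle is determined by three boundary points: A, B, D.
Their circumcentre is (-25/12, 25/12) with r² = 1369/72.
The farthest remaining point C is at distance² 349/72 ≤ 1369/72.
r = √(1369/72) ≈ 4.36.

4.36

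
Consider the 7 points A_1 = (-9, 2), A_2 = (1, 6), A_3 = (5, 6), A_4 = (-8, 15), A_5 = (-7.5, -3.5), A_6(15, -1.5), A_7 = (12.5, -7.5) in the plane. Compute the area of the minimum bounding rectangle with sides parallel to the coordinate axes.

x ranges over [-9, 15], width 24.
y ranges over [-7.5, 15], height 22.5.
Area = 24 × 22.5 = 540.

540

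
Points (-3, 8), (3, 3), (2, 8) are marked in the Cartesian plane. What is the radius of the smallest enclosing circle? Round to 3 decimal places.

3.905

Call the three points A, B, C in the order given.
Side lengths²: AB² = 61, AC² = 25, BC² = 26.
Since AB² = 61 ≥ 26 + 25 = 51, the angle opposite AB is not acute, so the smallest enclosing circle has AB as diameter.
Centre = midpoint of AB = (0, 5.5), r² = 61/4 = 15.25.
r = √(15.25) ≈ 3.905.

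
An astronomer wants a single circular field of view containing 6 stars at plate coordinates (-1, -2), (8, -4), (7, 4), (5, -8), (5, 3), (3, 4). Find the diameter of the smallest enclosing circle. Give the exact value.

A smallest enclosing disk is always determined by at most three of the input points on its boundary.
The minimum enclosing circle is determined by three boundary points: (7, 4), (5, -8), (3, 4).
Their circumcentre is (5, -11/6) with r² = 1369/36.
The farthest remaining point (-1, -2) is at distance² 1297/36 ≤ 1369/36.
Diameter = 2r = 2√(1369/36) = 37/3.

37/3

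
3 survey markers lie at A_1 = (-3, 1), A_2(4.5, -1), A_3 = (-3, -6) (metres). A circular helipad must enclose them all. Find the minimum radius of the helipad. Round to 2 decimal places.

Side lengths²: A_1A_2² = 60.25, A_1A_3² = 49, A_2A_3² = 81.25.
Since A_2A_3² = 81.25 < 60.25 + 49 = 109.25, the triangle is acute, so the smallest enclosing circle is the circumcircle.
Circumcentre = (1/12, -2.5), r² = 3133/144.
r = √(3133/144) ≈ 4.66.

4.66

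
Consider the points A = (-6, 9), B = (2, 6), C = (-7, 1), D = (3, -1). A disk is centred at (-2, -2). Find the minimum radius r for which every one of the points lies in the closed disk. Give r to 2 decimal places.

The required radius is the distance from (-2, -2) to the farthest point.
Squared distances: 137, 80, 34, 26.
Maximum is 137, attained at A.
r = √137 ≈ 11.70.

11.70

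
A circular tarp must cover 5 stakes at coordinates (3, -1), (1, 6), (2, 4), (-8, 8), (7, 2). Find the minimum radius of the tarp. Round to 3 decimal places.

The farthest pair is (-8, 8)–(7, 2) with squared distance 261. The circle on this segment as diameter has centre (-0.5, 5) and r² = 261/4 = 65.25.
Check (3, -1): distance² to centre = 48.25 ≤ 65.25, so it lies inside.
All remaining points lie in this disk, and no smaller disk contains both endpoints, so this is the minimum enclosing circle.
r = √(65.25) ≈ 8.078.

8.078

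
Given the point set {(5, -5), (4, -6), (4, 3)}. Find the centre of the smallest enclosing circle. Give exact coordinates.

Call the three points A, B, C in the order given.
Side lengths²: AB² = 2, AC² = 65, BC² = 81.
Since BC² = 81 ≥ 65 + 2 = 67, the angle opposite BC is not acute, so the smallest enclosing circle has BC as diameter.
Centre = midpoint of BC = (4, -1.5), r² = 81/4 = 20.25.
Centre = (4, -1.5).

(4, -1.5)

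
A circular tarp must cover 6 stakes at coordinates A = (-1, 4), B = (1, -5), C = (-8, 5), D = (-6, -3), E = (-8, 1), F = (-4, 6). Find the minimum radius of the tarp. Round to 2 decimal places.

A smallest enclosing disk is always determined by at most three of the input points on its boundary.
The farthest pair is B–C with squared distance 181. The circle on this segment as diameter has centre (-3.5, 0) and r² = 181/4 = 45.25.
Check A: distance² to centre = 22.25 ≤ 45.25, so it lies inside.
All remaining points lie in this disk, and no smaller disk contains both endpoints, so this is the minimum enclosing circle.
r = √(45.25) ≈ 6.73.

6.73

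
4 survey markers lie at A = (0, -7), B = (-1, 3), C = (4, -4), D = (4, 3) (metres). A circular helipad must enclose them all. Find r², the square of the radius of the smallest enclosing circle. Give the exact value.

A smallest enclosing disk is always determined by at most three of the input points on its boundary.
The minimum enclosing circle is determined by three boundary points: A, B, D.
Their circumcentre is (1.5, -1.8) with r² = 29.29.
The farthest remaining point C is at distance² 11.09 ≤ 29.29.

29.29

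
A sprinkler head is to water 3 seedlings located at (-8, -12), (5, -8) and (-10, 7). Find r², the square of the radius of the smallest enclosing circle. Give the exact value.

67525/578

Call the three points A, B, C in the order given.
Side lengths²: AB² = 185, AC² = 365, BC² = 450.
Since BC² = 450 < 365 + 185 = 550, the triangle is acute, so the smallest enclosing circle is the circumcircle.
Circumcentre = (-135/34, -67/34), r² = 67525/578.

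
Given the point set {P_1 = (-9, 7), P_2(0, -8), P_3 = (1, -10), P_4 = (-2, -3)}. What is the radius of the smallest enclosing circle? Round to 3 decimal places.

The farthest pair is P_1–P_3 with squared distance 389. The circle on this segment as diameter has centre (-4, -1.5) and r² = 389/4 = 97.25.
Check P_2: distance² to centre = 58.25 ≤ 97.25, so it lies inside.
All remaining points lie in this disk, and no smaller disk contains both endpoints, so this is the minimum enclosing circle.
r = √(97.25) ≈ 9.862.

9.862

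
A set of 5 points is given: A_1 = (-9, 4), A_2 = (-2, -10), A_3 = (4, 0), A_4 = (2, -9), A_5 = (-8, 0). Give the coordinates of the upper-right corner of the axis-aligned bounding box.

x-range [-9, 4], y-range [-10, 4].
The upper-right corner is (4, 4).

(4, 4)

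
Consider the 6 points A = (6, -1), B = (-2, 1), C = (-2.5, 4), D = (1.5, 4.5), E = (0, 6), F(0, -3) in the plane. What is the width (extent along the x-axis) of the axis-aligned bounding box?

max x = 6, min x = -2.5, so width = 8.5.

8.5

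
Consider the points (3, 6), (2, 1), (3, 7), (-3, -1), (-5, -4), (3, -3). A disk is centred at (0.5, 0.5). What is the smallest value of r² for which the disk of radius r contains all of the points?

50.5

The required radius is the distance from (0.5, 0.5) to the farthest point.
Squared distances: 36.5, 2.5, 48.5, 14.5, 50.5, 18.5.
Maximum is 50.5, attained at (-5, -4).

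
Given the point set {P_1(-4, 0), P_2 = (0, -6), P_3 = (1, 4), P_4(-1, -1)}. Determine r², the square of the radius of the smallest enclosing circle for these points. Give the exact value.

The farthest pair is P_2–P_3 with squared distance 101. The circle on this segment as diameter has centre (0.5, -1) and r² = 101/4 = 25.25.
Check P_1: distance² to centre = 21.25 ≤ 25.25, so it lies inside.
All remaining points lie in this disk, and no smaller disk contains both endpoints, so this is the minimum enclosing circle.

25.25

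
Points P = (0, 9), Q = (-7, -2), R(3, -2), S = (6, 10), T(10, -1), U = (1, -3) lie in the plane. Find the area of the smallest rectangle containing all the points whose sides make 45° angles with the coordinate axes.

In coordinates u = x + y, v = x − y the rectangle is axis-aligned; the map (x,y)→(u,v) scales areas by 2.
u-values: 9, -9, 1, 16, 9, -2; range = 16 − (-9) = 25.
v-values: -9, -5, 5, -4, 11, 4; range = 11 − (-9) = 20.
Area = (25 × 20) / 2 = 250.

250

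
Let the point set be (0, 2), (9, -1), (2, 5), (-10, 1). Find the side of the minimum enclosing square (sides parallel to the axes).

19

The bounding box has width 19 and height 6.
An axis-aligned square enclosing the set must have side ≥ max(width, height).
So the minimum side is max(19, 6) = 19.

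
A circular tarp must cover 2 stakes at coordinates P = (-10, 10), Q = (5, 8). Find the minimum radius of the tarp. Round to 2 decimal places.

7.57

The smallest circle enclosing two points has them as diameter endpoints.
Centre = midpoint = (-2.5, 9); r² = |PQ|²/4 = 229/4 = 57.25.
r = √(57.25) ≈ 7.57.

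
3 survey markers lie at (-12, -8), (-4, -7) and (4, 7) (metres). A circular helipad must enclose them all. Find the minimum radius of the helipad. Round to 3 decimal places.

Call the three points A, B, C in the order given.
Side lengths²: AB² = 65, AC² = 481, BC² = 260.
Since AC² = 481 ≥ 260 + 65 = 325, the angle opposite AC is not acute, so the smallest enclosing circle has AC as diameter.
Centre = midpoint of AC = (-4, -0.5), r² = 481/4 = 120.25.
r = √(120.25) ≈ 10.966.

10.966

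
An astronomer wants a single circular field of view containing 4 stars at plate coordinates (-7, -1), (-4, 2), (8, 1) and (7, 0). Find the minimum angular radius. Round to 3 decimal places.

7.566

The minimum enclosing circle of a finite set is fixed by two of the points (as a diameter) or three (as a circumcircle).
The farthest pair is (-7, -1)–(8, 1) with squared distance 229. The circle on this segment as diameter has centre (0.5, 0) and r² = 229/4 = 57.25.
Check (-4, 2): distance² to centre = 24.25 ≤ 57.25, so it lies inside.
All remaining points lie in this disk, and no smaller disk contains both endpoints, so this is the minimum enclosing circle.
r = √(57.25) ≈ 7.566.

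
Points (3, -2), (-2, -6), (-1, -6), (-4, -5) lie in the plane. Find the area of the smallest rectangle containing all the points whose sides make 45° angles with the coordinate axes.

In coordinates u = x + y, v = x − y the rectangle is axis-aligned; the map (x,y)→(u,v) scales areas by 2.
u-values: 1, -8, -7, -9; range = 1 − (-9) = 10.
v-values: 5, 4, 5, 1; range = 5 − 1 = 4.
Area = (10 × 4) / 2 = 20.

20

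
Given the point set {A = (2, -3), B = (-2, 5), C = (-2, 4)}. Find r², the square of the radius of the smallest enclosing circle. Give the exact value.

Side lengths²: AB² = 80, AC² = 65, BC² = 1.
Since AB² = 80 ≥ 65 + 1 = 66, the angle opposite AB is not acute, so the smallest enclosing circle has AB as diameter.
Centre = midpoint of AB = (0, 1), r² = 80/4 = 20.

20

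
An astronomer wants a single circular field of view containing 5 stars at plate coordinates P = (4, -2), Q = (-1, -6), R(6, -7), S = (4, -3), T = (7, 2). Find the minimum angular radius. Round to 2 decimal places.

The minimum enclosing circle is determined by three boundary points: Q, R, T.
Their circumcentre is (3.125, -2.125) with r² = 32.03125.
The farthest remaining point S is at distance² 1.53125 ≤ 32.03125.
r = √(32.03125) ≈ 5.66.

5.66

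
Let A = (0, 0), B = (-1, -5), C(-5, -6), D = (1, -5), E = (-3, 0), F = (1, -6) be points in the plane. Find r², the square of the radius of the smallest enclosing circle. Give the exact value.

The minimum enclosing circle is determined by three boundary points: A, C, F.
Their circumcentre is (-2, -41/12) with r² = 2257/144.
The farthest remaining point E is at distance² 1825/144 ≤ 2257/144.

2257/144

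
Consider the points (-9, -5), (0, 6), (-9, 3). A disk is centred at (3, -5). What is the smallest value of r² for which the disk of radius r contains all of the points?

The required radius is the distance from (3, -5) to the farthest point.
Squared distances: 144, 130, 208.
Maximum is 208, attained at (-9, 3).

208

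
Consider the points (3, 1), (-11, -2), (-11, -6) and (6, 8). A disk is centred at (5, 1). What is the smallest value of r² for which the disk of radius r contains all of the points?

305

The required radius is the distance from (5, 1) to the farthest point.
Squared distances: 4, 265, 305, 50.
Maximum is 305, attained at (-11, -6).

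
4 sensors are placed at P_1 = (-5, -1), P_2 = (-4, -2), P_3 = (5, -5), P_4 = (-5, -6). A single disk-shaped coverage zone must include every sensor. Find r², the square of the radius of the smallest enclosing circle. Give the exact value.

29.29

By Welzl's lemma the MEC is supported by two points (diametrically opposite) or three points (on a circumcircle).
The minimum enclosing circle is determined by three boundary points: P_1, P_3, P_4.
Their circumcentre is (-0.2, -3.5) with r² = 29.29.
The farthest remaining point P_2 is at distance² 16.69 ≤ 29.29.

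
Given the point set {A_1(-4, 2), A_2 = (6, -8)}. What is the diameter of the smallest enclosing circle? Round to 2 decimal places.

14.14

The smallest circle enclosing two points has them as diameter endpoints.
Centre = midpoint = (1, -3); r² = |A_1A_2|²/4 = 200/4 = 50.
Diameter = 2r = 2√50 ≈ 14.14.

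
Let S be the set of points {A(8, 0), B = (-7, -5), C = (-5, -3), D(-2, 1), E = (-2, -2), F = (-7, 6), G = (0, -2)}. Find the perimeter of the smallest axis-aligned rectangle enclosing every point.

52

Width = max x − min x = 8 − (-7) = 15.
Height = max y − min y = 6 − (-5) = 11.
Perimeter = 2(15 + 11) = 52.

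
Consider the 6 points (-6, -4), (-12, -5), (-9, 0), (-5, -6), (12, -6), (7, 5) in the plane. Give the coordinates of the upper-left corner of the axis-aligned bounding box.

x-range [-12, 12], y-range [-6, 5].
The upper-left corner is (-12, 5).

(-12, 5)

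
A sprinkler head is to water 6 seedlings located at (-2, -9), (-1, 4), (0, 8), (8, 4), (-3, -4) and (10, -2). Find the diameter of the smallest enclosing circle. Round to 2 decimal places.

By Welzl's lemma the MEC is supported by two points (diametrically opposite) or three points (on a circumcircle).
The minimum enclosing circle is determined by three boundary points: (-2, -9), (0, 8), (10, -2).
Their circumcentre is (47/38, -29/38) with r² = 56549/722.
The farthest remaining point (8, 4) is at distance² 49405/722 ≤ 56549/722.
Diameter = 2r = 2√(56549/722) ≈ 17.70.

17.70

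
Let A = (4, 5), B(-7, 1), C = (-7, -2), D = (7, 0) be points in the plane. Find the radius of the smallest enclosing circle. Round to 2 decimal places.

7.09

A smallest enclosing disk is always determined by at most three of the input points on its boundary.
The minimum enclosing circle is determined by three boundary points: B, C, D.
Their circumcentre is (-1/14, -0.5) with r² = 4925/98.
The farthest remaining point A is at distance² 4589/98 ≤ 4925/98.
r = √(4925/98) ≈ 7.09.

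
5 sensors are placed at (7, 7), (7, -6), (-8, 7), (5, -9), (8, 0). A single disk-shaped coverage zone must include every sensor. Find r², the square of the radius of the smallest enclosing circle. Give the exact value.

A smallest enclosing disk is always determined by at most three of the input points on its boundary.
The minimum enclosing circle is determined by three boundary points: (7, 7), (-8, 7), (5, -9).
Their circumcentre is (-0.5, -0.1875) with r² = 107.91015625.
The farthest remaining point (7, -6) is at distance² 90.03515625 ≤ 107.91015625.

107.91015625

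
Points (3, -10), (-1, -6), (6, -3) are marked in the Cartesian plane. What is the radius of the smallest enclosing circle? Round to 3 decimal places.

4.101

Call the three points A, B, C in the order given.
Side lengths²: AB² = 32, AC² = 58, BC² = 58.
Since BC² = 58 < 58 + 32 = 90, the triangle is acute, so the smallest enclosing circle is the circumcircle.
Circumcentre = (3.1, -5.9), r² = 16.82.
r = √(16.82) ≈ 4.101.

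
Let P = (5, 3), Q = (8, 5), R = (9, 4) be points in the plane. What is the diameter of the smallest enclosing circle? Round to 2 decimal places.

4.12

Side lengths²: PQ² = 13, PR² = 17, QR² = 2.
Since PR² = 17 ≥ 13 + 2 = 15, the angle opposite PR is not acute, so the smallest enclosing circle has PR as diameter.
Centre = midpoint of PR = (7, 3.5), r² = 17/4 = 4.25.
Diameter = 2r = 2√(4.25) ≈ 4.12.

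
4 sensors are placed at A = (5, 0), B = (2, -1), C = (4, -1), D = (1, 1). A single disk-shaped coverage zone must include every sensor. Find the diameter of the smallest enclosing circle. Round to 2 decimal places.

The minimum enclosing circle of a finite set is fixed by two of the points (as a diameter) or three (as a circumcircle).
The farthest pair is A–D with squared distance 17. The circle on this segment as diameter has centre (3, 0.5) and r² = 17/4 = 4.25.
Check B: distance² to centre = 3.25 ≤ 4.25, so it lies inside.
All remaining points lie in this disk, and no smaller disk contains both endpoints, so this is the minimum enclosing circle.
Diameter = 2r = 2√(4.25) ≈ 4.12.

4.12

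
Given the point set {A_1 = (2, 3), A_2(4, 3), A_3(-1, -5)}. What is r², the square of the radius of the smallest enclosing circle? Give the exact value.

Side lengths²: A_1A_2² = 4, A_1A_3² = 73, A_2A_3² = 89.
Since A_2A_3² = 89 ≥ 73 + 4 = 77, the angle opposite A_2A_3 is not acute, so the smallest enclosing circle has A_2A_3 as diameter.
Centre = midpoint of A_2A_3 = (1.5, -1), r² = 89/4 = 22.25.

22.25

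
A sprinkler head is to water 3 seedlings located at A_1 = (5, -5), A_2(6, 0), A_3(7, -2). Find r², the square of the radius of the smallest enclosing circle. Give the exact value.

6.5

Side lengths²: A_1A_2² = 26, A_1A_3² = 13, A_2A_3² = 5.
Since A_1A_2² = 26 ≥ 13 + 5 = 18, the angle opposite A_1A_2 is not acute, so the smallest enclosing circle has A_1A_2 as diameter.
Centre = midpoint of A_1A_2 = (5.5, -2.5), r² = 26/4 = 6.5.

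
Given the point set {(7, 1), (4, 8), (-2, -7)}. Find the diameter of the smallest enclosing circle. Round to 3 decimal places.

Call the three points A, B, C in the order given.
Side lengths²: AB² = 58, AC² = 145, BC² = 261.
Since BC² = 261 ≥ 145 + 58 = 203, the angle opposite BC is not acute, so the smallest enclosing circle has BC as diameter.
Centre = midpoint of BC = (1, 0.5), r² = 261/4 = 65.25.
Diameter = 2r = 2√(65.25) ≈ 16.155.

16.155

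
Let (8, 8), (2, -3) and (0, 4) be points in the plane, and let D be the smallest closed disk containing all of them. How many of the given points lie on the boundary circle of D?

Call the three points A, B, C in the order given.
Side lengths²: AB² = 157, AC² = 80, BC² = 53.
Since AB² = 157 ≥ 80 + 53 = 133, the angle opposite AB is not acute, so the smallest enclosing circle has AB as diameter.
Centre = midpoint of AB = (5, 2.5), r² = 157/4 = 39.25.
The points at distance exactly r from the centre are (8, 8), (2, -3) — 2 points.

2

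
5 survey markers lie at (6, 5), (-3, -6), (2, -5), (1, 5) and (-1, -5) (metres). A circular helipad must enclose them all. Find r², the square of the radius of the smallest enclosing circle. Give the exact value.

The farthest pair is (6, 5)–(-3, -6) with squared distance 202. The circle on this segment as diameter has centre (1.5, -0.5) and r² = 202/4 = 50.5.
Check (2, -5): distance² to centre = 20.5 ≤ 50.5, so it lies inside.
All remaining points lie in this disk, and no smaller disk contains both endpoints, so this is the minimum enclosing circle.

50.5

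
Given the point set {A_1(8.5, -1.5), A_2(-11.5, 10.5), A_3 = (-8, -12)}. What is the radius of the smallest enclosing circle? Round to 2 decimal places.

12.73

Side lengths²: A_1A_2² = 544, A_1A_3² = 382.5, A_2A_3² = 518.5.
Since A_1A_2² = 544 < 518.5 + 382.5 = 901, the triangle is acute, so the smallest enclosing circle is the circumcircle.
Circumcentre = (-4.125, 0.125), r² = 162.03125.
r = √(162.03125) ≈ 12.73.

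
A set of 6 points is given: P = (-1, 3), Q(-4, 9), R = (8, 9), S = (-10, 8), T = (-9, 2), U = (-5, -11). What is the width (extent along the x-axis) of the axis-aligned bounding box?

18

max x = 8, min x = -10, so width = 18.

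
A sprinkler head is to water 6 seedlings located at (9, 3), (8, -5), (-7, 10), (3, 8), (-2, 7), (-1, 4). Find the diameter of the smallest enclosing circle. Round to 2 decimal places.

A smallest enclosing disk is always determined by at most three of the input points on its boundary.
The farthest pair is (8, -5)–(-7, 10) with squared distance 450. The circle on this segment as diameter has centre (0.5, 2.5) and r² = 450/4 = 112.5.
Check (9, 3): distance² to centre = 72.5 ≤ 112.5, so it lies inside.
All remaining points lie in this disk, and no smaller disk contains both endpoints, so this is the minimum enclosing circle.
Diameter = 2r = 2√(112.5) ≈ 21.21.

21.21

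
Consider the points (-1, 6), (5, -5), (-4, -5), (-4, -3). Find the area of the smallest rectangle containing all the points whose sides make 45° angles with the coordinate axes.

In coordinates u = x + y, v = x − y the rectangle is axis-aligned; the map (x,y)→(u,v) scales areas by 2.
u-values: 5, 0, -9, -7; range = 5 − (-9) = 14.
v-values: -7, 10, 1, -1; range = 10 − (-7) = 17.
Area = (14 × 17) / 2 = 119.

119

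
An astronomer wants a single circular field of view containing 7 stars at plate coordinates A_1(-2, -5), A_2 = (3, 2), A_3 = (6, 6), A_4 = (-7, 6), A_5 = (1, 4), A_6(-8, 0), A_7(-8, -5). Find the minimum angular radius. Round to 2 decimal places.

8.90

The minimum enclosing circle of a finite set is fixed by two of the points (as a diameter) or three (as a circumcircle).
The farthest pair is A_3–A_7 with squared distance 317. The circle on this segment as diameter has centre (-1, 0.5) and r² = 317/4 = 79.25.
Check A_1: distance² to centre = 31.25 ≤ 79.25, so it lies inside.
All remaining points lie in this disk, and no smaller disk contains both endpoints, so this is the minimum enclosing circle.
r = √(79.25) ≈ 8.90.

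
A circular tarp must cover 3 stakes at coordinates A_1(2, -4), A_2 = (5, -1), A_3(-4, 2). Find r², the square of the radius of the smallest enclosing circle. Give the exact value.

Side lengths²: A_1A_2² = 18, A_1A_3² = 72, A_2A_3² = 90.
Since A_2A_3² = 90 ≥ 72 + 18 = 90, the angle opposite A_2A_3 is not acute, so the smallest enclosing circle has A_2A_3 as diameter.
Centre = midpoint of A_2A_3 = (0.5, 0.5), r² = 90/4 = 22.5.

22.5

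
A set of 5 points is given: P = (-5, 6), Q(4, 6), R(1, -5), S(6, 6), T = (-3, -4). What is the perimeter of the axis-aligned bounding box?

44

Width = max x − min x = 6 − (-5) = 11.
Height = max y − min y = 6 − (-5) = 11.
Perimeter = 2(11 + 11) = 44.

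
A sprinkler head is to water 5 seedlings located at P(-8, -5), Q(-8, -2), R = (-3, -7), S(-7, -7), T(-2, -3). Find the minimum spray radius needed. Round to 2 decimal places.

3.55

By Welzl's lemma the MEC is supported by two points (diametrically opposite) or three points (on a circumcircle).
The minimum enclosing circle is determined by three boundary points: Q, R, T.
Their circumcentre is (-5.3, -4.3) with r² = 12.58.
The farthest remaining point S is at distance² 10.18 ≤ 12.58.
r = √(12.58) ≈ 3.55.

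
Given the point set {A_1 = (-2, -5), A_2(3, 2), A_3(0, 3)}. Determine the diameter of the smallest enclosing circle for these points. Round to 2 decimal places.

Side lengths²: A_1A_2² = 74, A_1A_3² = 68, A_2A_3² = 10.
Since A_1A_2² = 74 < 68 + 10 = 78, the triangle is acute, so the smallest enclosing circle is the circumcircle.
Circumcentre = (3/13, -17/13), r² = 3145/169.
Diameter = 2r = 2√(3145/169) ≈ 8.63.

8.63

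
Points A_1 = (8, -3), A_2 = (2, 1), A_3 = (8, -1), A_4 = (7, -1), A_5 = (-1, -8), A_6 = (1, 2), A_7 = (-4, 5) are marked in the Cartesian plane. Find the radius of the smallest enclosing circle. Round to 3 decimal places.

The minimum enclosing circle is determined by three boundary points: A_1, A_5, A_7.
Their circumcentre is (28/33, -8/11) with r² = 61321/1089.
The farthest remaining point A_3 is at distance² 55777/1089 ≤ 61321/1089.
r = √(61321/1089) ≈ 7.504.

7.504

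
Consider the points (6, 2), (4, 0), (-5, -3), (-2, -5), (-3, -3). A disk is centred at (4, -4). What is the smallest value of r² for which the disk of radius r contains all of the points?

82

The required radius is the distance from (4, -4) to the farthest point.
Squared distances: 40, 16, 82, 37, 50.
Maximum is 82, attained at (-5, -3).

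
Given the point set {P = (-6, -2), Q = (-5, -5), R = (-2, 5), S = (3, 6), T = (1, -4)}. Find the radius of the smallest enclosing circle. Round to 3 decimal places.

6.801

By Welzl's lemma the MEC is supported by two points (diametrically opposite) or three points (on a circumcircle).
The farthest pair is Q–S with squared distance 185. The circle on this segment as diameter has centre (-1, 0.5) and r² = 185/4 = 46.25.
Check P: distance² to centre = 31.25 ≤ 46.25, so it lies inside.
All remaining points lie in this disk, and no smaller disk contains both endpoints, so this is the minimum enclosing circle.
r = √(46.25) ≈ 6.801.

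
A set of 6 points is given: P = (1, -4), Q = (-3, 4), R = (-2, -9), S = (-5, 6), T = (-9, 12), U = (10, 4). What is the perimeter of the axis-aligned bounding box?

Width = max x − min x = 10 − (-9) = 19.
Height = max y − min y = 12 − (-9) = 21.
Perimeter = 2(19 + 21) = 80.

80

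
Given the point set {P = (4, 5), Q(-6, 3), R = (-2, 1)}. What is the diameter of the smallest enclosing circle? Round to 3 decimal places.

10.198

Side lengths²: PQ² = 104, PR² = 52, QR² = 20.
Since PQ² = 104 ≥ 52 + 20 = 72, the angle opposite PQ is not acute, so the smallest enclosing circle has PQ as diameter.
Centre = midpoint of PQ = (-1, 4), r² = 104/4 = 26.
Diameter = 2r = 2√26 ≈ 10.198.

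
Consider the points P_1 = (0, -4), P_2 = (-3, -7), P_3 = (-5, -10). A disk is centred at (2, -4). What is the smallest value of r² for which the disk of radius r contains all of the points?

The required radius is the distance from (2, -4) to the farthest point.
Squared distances: 4, 34, 85.
Maximum is 85, attained at P_3.

85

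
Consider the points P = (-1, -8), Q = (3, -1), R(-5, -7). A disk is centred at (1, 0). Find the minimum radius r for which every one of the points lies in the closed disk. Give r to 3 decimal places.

The required radius is the distance from (1, 0) to the farthest point.
Squared distances: 68, 5, 85.
Maximum is 85, attained at R.
r = √85 ≈ 9.220.

9.220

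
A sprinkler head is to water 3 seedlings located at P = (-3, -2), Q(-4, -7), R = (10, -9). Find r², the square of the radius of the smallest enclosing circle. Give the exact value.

35425/648

Side lengths²: PQ² = 26, PR² = 218, QR² = 200.
Since PR² = 218 < 200 + 26 = 226, the triangle is acute, so the smallest enclosing circle is the circumcircle.
Circumcentre = (119/36, -211/36), r² = 35425/648.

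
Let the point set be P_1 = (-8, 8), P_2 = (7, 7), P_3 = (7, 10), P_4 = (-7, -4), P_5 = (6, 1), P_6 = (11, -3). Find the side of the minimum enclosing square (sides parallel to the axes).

The bounding box has width 19 and height 14.
An axis-aligned square enclosing the set must have side ≥ max(width, height).
So the minimum side is max(19, 14) = 19.

19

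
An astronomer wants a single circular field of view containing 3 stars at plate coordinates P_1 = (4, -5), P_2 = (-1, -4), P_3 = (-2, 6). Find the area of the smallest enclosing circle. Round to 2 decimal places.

123.31

Side lengths²: P_1P_2² = 26, P_1P_3² = 157, P_2P_3² = 101.
Since P_1P_3² = 157 ≥ 101 + 26 = 127, the angle opposite P_1P_3 is not acute, so the smallest enclosing circle has P_1P_3 as diameter.
Centre = midpoint of P_1P_3 = (1, 0.5), r² = 157/4 = 39.25.
Area = π·r² = π·39.25 ≈ 123.31.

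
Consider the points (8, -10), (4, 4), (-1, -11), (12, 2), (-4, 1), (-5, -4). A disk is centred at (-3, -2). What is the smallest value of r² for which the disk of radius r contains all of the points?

The required radius is the distance from (-3, -2) to the farthest point.
Squared distances: 185, 85, 85, 241, 10, 8.
Maximum is 241, attained at (12, 2).

241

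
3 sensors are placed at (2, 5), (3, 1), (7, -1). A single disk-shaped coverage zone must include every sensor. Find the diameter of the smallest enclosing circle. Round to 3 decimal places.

Call the three points A, B, C in the order given.
Side lengths²: AB² = 17, AC² = 61, BC² = 20.
Since AC² = 61 ≥ 20 + 17 = 37, the angle opposite AC is not acute, so the smallest enclosing circle has AC as diameter.
Centre = midpoint of AC = (4.5, 2), r² = 61/4 = 15.25.
Diameter = 2r = 2√(15.25) ≈ 7.810.

7.810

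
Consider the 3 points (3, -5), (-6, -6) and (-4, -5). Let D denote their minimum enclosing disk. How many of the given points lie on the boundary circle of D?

2

Call the three points A, B, C in the order given.
Side lengths²: AB² = 82, AC² = 49, BC² = 5.
Since AB² = 82 ≥ 49 + 5 = 54, the angle opposite AB is not acute, so the smallest enclosing circle has AB as diameter.
Centre = midpoint of AB = (-1.5, -5.5), r² = 82/4 = 20.5.
The points at distance exactly r from the centre are (3, -5), (-6, -6) — 2 points.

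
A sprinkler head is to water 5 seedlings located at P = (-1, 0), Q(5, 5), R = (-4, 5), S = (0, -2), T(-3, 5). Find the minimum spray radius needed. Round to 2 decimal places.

A smallest enclosing disk is always determined by at most three of the input points on its boundary.
The minimum enclosing circle is determined by three boundary points: Q, R, S.
Their circumcentre is (0.5, 41/14) with r² = 2405/98.
The farthest remaining point T is at distance² 1621/98 ≤ 2405/98.
r = √(2405/98) ≈ 4.95.

4.95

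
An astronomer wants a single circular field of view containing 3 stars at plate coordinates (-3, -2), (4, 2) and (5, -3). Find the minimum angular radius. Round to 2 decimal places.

4.25

Call the three points A, B, C in the order given.
Side lengths²: AB² = 65, AC² = 65, BC² = 26.
Since AC² = 65 < 65 + 26 = 91, the triangle is acute, so the smallest enclosing circle is the circumcircle.
Circumcentre = (7/6, -7/6), r² = 325/18.
r = √(325/18) ≈ 4.25.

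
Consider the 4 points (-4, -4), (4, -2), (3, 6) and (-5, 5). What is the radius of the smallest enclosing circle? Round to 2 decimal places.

By Welzl's lemma the MEC is supported by two points (diametrically opposite) or three points (on a circumcircle).
The farthest pair is (-4, -4)–(3, 6) with squared distance 149. The circle on this segment as diameter has centre (-0.5, 1) and r² = 149/4 = 37.25.
Check (4, -2): distance² to centre = 29.25 ≤ 37.25, so it lies inside.
All remaining points lie in this disk, and no smaller disk contains both endpoints, so this is the minimum enclosing circle.
r = √(37.25) ≈ 6.10.

6.10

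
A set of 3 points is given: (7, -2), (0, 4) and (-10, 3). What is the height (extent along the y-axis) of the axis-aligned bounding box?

6

max y = 4, min y = -2, so height = 6.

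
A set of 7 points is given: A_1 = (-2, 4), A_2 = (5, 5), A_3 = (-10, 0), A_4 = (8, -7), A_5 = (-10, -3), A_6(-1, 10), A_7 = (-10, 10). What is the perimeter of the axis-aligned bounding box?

Width = max x − min x = 8 − (-10) = 18.
Height = max y − min y = 10 − (-7) = 17.
Perimeter = 2(18 + 17) = 70.

70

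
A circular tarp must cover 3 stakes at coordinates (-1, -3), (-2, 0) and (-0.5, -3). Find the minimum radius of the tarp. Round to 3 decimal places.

1.677

Call the three points A, B, C in the order given.
Side lengths²: AB² = 10, AC² = 0.25, BC² = 11.25.
Since BC² = 11.25 ≥ 10 + 0.25 = 10.25, the angle opposite BC is not acute, so the smallest enclosing circle has BC as diameter.
Centre = midpoint of BC = (-1.25, -1.5), r² = 11.25/4 = 2.8125.
r = √(2.8125) ≈ 1.677.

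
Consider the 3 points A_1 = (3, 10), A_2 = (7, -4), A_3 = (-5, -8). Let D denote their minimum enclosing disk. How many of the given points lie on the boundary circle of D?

Side lengths²: A_1A_2² = 212, A_1A_3² = 388, A_2A_3² = 160.
Since A_1A_3² = 388 ≥ 212 + 160 = 372, the angle opposite A_1A_3 is not acute, so the smallest enclosing circle has A_1A_3 as diameter.
Centre = midpoint of A_1A_3 = (-1, 1), r² = 388/4 = 97.
The points at distance exactly r from the centre are A_1, A_3 — 2 points.

2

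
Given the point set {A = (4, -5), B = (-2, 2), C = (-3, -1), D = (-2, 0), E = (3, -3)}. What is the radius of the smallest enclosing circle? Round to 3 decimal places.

By Welzl's lemma the MEC is supported by two points (diametrically opposite) or three points (on a circumcircle).
The farthest pair is A–B with squared distance 85. The circle on this segment as diameter has centre (1, -1.5) and r² = 85/4 = 21.25.
Check C: distance² to centre = 16.25 ≤ 21.25, so it lies inside.
All remaining points lie in this disk, and no smaller disk contains both endpoints, so this is the minimum enclosing circle.
r = √(21.25) ≈ 4.610.

4.610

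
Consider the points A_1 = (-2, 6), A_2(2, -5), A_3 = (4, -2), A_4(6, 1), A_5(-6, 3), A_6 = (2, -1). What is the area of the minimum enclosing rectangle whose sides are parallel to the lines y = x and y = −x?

In coordinates u = x + y, v = x − y the rectangle is axis-aligned; the map (x,y)→(u,v) scales areas by 2.
u-values: 4, -3, 2, 7, -3, 1; range = 7 − (-3) = 10.
v-values: -8, 7, 6, 5, -9, 3; range = 7 − (-9) = 16.
Area = (10 × 16) / 2 = 80.

80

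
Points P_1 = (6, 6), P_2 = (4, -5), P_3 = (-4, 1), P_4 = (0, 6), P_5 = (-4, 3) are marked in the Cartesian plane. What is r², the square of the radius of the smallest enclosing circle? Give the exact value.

The minimum enclosing circle of a finite set is fixed by two of the points (as a diameter) or three (as a circumcircle).
The minimum enclosing circle is determined by three boundary points: P_1, P_2, P_5.
Their circumcentre is (53/26, 27/26) with r² = 13625/338.
The farthest remaining point P_3 is at distance² 12325/338 ≤ 13625/338.

13625/338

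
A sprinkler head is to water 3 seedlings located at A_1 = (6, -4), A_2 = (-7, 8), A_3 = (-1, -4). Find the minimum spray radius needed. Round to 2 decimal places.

8.85

Side lengths²: A_1A_2² = 313, A_1A_3² = 49, A_2A_3² = 180.
Since A_1A_2² = 313 ≥ 180 + 49 = 229, the angle opposite A_1A_2 is not acute, so the smallest enclosing circle has A_1A_2 as diameter.
Centre = midpoint of A_1A_2 = (-0.5, 2), r² = 313/4 = 78.25.
r = √(78.25) ≈ 8.85.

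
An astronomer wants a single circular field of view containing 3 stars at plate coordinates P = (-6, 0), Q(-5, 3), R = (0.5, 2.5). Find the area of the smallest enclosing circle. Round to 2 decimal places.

Side lengths²: PQ² = 10, PR² = 48.5, QR² = 30.5.
Since PR² = 48.5 ≥ 30.5 + 10 = 40.5, the angle opposite PR is not acute, so the smallest enclosing circle has PR as diameter.
Centre = midpoint of PR = (-2.75, 1.25), r² = 48.5/4 = 12.125.
Area = π·r² = π·12.125 ≈ 38.09.

38.09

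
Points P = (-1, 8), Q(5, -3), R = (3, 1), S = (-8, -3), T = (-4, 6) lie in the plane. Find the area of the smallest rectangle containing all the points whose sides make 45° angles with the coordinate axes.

In coordinates u = x + y, v = x − y the rectangle is axis-aligned; the map (x,y)→(u,v) scales areas by 2.
u-values: 7, 2, 4, -11, 2; range = 7 − (-11) = 18.
v-values: -9, 8, 2, -5, -10; range = 8 − (-10) = 18.
Area = (18 × 18) / 2 = 162.

162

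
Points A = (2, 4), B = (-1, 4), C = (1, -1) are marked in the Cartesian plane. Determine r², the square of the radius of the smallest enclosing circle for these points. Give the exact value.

7.54

Side lengths²: AB² = 9, AC² = 26, BC² = 29.
Since BC² = 29 < 26 + 9 = 35, the triangle is acute, so the smallest enclosing circle is the circumcircle.
Circumcentre = (0.5, 1.7), r² = 7.54.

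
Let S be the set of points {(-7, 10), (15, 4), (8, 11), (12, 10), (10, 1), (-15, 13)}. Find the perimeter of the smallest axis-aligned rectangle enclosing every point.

Width = max x − min x = 15 − (-15) = 30.
Height = max y − min y = 13 − 1 = 12.
Perimeter = 2(30 + 12) = 84.

84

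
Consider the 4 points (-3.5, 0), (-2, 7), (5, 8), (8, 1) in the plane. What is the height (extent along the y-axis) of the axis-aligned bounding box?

8

max y = 8, min y = 0, so height = 8.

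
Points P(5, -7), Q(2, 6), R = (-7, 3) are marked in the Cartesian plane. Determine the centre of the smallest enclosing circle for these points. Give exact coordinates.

Side lengths²: PQ² = 178, PR² = 244, QR² = 90.
Since PR² = 244 < 178 + 90 = 268, the triangle is acute, so the smallest enclosing circle is the circumcircle.
Circumcentre = (-11/21, -10/7), r² = 27145/441.
Centre = (-11/21, -10/7).

(-11/21, -10/7)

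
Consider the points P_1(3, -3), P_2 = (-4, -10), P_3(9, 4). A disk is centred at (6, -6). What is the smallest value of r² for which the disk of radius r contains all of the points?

The required radius is the distance from (6, -6) to the farthest point.
Squared distances: 18, 116, 109.
Maximum is 116, attained at P_2.

116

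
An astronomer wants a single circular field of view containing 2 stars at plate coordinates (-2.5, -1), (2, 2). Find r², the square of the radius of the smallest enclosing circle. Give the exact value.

The smallest circle enclosing two points has them as diameter endpoints.
Centre = midpoint = (-0.25, 0.5); r² = |(-2.5, -1)−(2, 2)|²/4 = 29.25/4 = 7.3125.

7.3125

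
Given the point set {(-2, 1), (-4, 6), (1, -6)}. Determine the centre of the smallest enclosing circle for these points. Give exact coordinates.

(-1.5, 0)

Call the three points A, B, C in the order given.
Side lengths²: AB² = 29, AC² = 58, BC² = 169.
Since BC² = 169 ≥ 58 + 29 = 87, the angle opposite BC is not acute, so the smallest enclosing circle has BC as diameter.
Centre = midpoint of BC = (-1.5, 0), r² = 169/4 = 42.25.
Centre = (-1.5, 0).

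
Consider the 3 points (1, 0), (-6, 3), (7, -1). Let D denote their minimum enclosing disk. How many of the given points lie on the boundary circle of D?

2

Call the three points A, B, C in the order given.
Side lengths²: AB² = 58, AC² = 37, BC² = 185.
Since BC² = 185 ≥ 58 + 37 = 95, the angle opposite BC is not acute, so the smallest enclosing circle has BC as diameter.
Centre = midpoint of BC = (0.5, 1), r² = 185/4 = 46.25.
The points at distance exactly r from the centre are (-6, 3), (7, -1) — 2 points.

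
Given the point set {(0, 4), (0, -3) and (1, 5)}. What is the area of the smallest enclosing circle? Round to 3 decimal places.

Call the three points A, B, C in the order given.
Side lengths²: AB² = 49, AC² = 2, BC² = 65.
Since BC² = 65 ≥ 49 + 2 = 51, the angle opposite BC is not acute, so the smallest enclosing circle has BC as diameter.
Centre = midpoint of BC = (0.5, 1), r² = 65/4 = 16.25.
Area = π·r² = π·16.25 ≈ 51.051.

51.051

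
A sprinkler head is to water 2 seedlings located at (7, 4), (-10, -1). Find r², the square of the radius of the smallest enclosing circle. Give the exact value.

The smallest circle enclosing two points has them as diameter endpoints.
Centre = midpoint = (-1.5, 1.5); r² = |(7, 4)−(-10, -1)|²/4 = 314/4 = 78.5.

78.5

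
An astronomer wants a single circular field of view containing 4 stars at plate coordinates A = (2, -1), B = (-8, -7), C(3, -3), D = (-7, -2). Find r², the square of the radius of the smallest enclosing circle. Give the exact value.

The minimum enclosing circle is determined by three boundary points: A, B, C.
Their circumcentre is (-69/26, -119/26) with r² = 11645/338.
The farthest remaining point D is at distance² 8629/338 ≤ 11645/338.

11645/338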